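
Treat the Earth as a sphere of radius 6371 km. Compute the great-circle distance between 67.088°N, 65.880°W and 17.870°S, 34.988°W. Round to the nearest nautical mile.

Δλ = -34.988 − -65.880 = 30.892°.
Δφ = -17.870 − 67.088 = -84.958°.
a = sin²(Δφ/2) + cos φ₁ · cos φ₂ · sin²(Δλ/2) = 0.482340.
c = 2·atan2(√a, √(1−a)) = 1.53547 rad → d = 6371·c ≈ 9782.47 km ≈ 5282.11 nmi.

5282 nmi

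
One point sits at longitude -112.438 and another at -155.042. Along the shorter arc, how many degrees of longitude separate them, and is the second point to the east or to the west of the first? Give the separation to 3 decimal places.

Raw difference: -155.042 − -112.438 = -42.604°.
Normalise into (−180°, 180°]: -42.604° stays -42.604°.
Negative ⇒ the second point lies to the west; separation 42.604°.

42.604° west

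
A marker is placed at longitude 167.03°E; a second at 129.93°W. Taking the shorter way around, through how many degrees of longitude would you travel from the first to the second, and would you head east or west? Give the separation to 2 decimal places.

Raw difference: -129.93 − 167.03 = -296.96°.
Normalise into (−180°, 180°]: -296.96° + 360° = 63.04°.
Positive ⇒ the second point lies to the east; separation 63.04°.

63.04° east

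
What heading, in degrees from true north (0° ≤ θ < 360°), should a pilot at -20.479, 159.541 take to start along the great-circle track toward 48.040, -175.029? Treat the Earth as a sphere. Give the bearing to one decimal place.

Δλ = -175.029 − 159.541 = -334.570°; wrapped into (−180°, 180°]: 25.430°.
θ = atan2( sin Δλ · cos φ₂ , cos φ₁ · sin φ₂ − sin φ₁ · cos φ₂ · cos Δλ )
  = atan2(0.28711, 0.90787) = 17.549° → normalised to [0°, 360°): 17.549°.

17.5°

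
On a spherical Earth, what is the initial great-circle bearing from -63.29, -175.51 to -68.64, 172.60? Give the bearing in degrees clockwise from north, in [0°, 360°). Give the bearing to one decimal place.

Δλ = 172.60 − -175.51 = 348.11°; wrapped into (−180°, 180°]: -11.89°.
θ = atan2( sin Δλ · cos φ₂ , cos φ₁ · sin φ₂ − sin φ₁ · cos φ₂ · cos Δλ )
  = atan2(-0.07504, -0.10022) = -143.175° → normalised to [0°, 360°): 216.825°.

216.8°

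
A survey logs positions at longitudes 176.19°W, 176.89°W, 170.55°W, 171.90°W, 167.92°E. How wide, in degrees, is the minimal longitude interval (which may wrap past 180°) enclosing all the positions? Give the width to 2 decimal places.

21.53°

Sort the longitudes: -176.89°, -176.19°, -171.90°, -170.55°, +167.92°.
Eastward gaps between consecutive values (wrapping around): 0.70°, 4.29°, 1.35°, 338.47°, 15.19°.
Largest gap = 338.47° ⇒ minimal covering band is its complement: 360° − 338.47° = 21.53°.
Band runs from +167.92° eastward to -170.55°, crossing the antimeridian.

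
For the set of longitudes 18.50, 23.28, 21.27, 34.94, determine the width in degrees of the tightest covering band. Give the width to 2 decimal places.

16.44°

Sort the longitudes: +18.50°, +21.27°, +23.28°, +34.94°.
Eastward gaps between consecutive values (wrapping around): 2.77°, 2.01°, 11.66°, 343.56°.
Largest gap = 343.56° ⇒ minimal covering band is its complement: 360° − 343.56° = 16.44°.
Band runs from +18.50° eastward to +34.94°.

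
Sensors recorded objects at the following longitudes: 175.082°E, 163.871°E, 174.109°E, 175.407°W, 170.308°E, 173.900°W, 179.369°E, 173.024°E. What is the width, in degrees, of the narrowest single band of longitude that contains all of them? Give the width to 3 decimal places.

Sort the longitudes: -175.407°, -173.900°, +163.871°, +170.308°, +173.024°, +174.109°, +175.082°, +179.369°.
Eastward gaps between consecutive values (wrapping around): 1.507°, 337.771°, 6.437°, 2.716°, 1.085°, 0.973°, 4.287°, 5.224°.
Largest gap = 337.771° ⇒ minimal covering band is its complement: 360° − 337.771° = 22.229°.
Band runs from +163.871° eastward to -173.900°, crossing the antimeridian.

22.229°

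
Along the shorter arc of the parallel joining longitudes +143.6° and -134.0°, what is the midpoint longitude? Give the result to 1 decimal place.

-175.2°

Signed shortest Δλ from +143.6° to -134.0° is +82.4°.
Midpoint longitude = +143.6° + (+82.4°)/2 = +143.6° + 41.2° = +184.8°.
Normalise into (−180°, 180°]: -175.2°.
(The naïve average (+143.6 + -134.0)/2 = 4.8° is on the wrong side of the globe.)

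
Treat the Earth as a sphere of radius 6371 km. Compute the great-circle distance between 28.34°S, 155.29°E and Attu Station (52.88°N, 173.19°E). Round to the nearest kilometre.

9197 km

Δλ = 173.19 − 155.29 = 17.90°.
Δφ = 52.88 − -28.34 = 81.22°.
a = sin²(Δφ/2) + cos φ₁ · cos φ₂ · sin²(Δλ/2) = 0.436535.
c = 2·atan2(√a, √(1−a)) = 1.44352 rad → d = 6371·c ≈ 9196.69 km.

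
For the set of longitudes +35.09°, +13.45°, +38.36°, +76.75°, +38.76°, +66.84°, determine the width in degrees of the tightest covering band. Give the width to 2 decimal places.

Sort the longitudes: +13.45°, +35.09°, +38.36°, +38.76°, +66.84°, +76.75°.
Eastward gaps between consecutive values (wrapping around): 21.64°, 3.27°, 0.40°, 28.08°, 9.91°, 296.70°.
Largest gap = 296.70° ⇒ minimal covering band is its complement: 360° − 296.70° = 63.30°.
Band runs from +13.45° eastward to +76.75°.

63.30°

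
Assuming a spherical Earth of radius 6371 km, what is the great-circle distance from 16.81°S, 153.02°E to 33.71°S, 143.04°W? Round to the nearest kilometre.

Δλ = -143.04 − 153.02 = -296.06°; wrapped into (−180°, 180°]: 63.94°.
Δφ = -33.71 − -16.81 = -16.90°.
a = sin²(Δφ/2) + cos φ₁ · cos φ₂ · sin²(Δλ/2) = 0.244834.
c = 2·atan2(√a, √(1−a)) = 1.03523 rad → d = 6371·c ≈ 6595.43 km.

6595 km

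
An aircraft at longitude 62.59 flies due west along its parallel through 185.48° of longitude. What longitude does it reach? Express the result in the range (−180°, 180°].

-122.89°

Start at +62.59°; shift −185.48° → -122.89°.
-122.89° already lies in (−180°, 180°].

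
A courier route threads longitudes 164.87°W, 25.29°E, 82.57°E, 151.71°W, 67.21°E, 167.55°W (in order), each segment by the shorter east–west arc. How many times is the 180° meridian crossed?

4

Leg 1: -164.87° → +25.29°, shortest Δλ = -169.84° (west) — crosses 180°.
Leg 2: +25.29° → +82.57°, shortest Δλ = 57.28° (east) — does not cross 180°.
Leg 3: +82.57° → -151.71°, shortest Δλ = 125.72° (east) — crosses 180°.
Leg 4: -151.71° → +67.21°, shortest Δλ = -141.08° (west) — crosses 180°.
Leg 5: +67.21° → -167.55°, shortest Δλ = 125.24° (east) — crosses 180°.
Total crossings: 4.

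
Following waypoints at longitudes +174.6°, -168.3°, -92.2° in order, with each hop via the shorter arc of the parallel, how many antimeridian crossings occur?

1

Leg 1: +174.6° → -168.3°, shortest Δλ = 17.1° (east) — crosses 180°.
Leg 2: -168.3° → -92.2°, shortest Δλ = 76.1° (east) — does not cross 180°.
Total crossings: 1.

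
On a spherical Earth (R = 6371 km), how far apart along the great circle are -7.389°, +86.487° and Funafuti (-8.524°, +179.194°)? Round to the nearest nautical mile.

5497 nmi

Δλ = 179.194 − 86.487 = 92.707°.
Δφ = -8.524 − -7.389 = -1.135°.
a = sin²(Δφ/2) + cos φ₁ · cos φ₂ · sin²(Δλ/2) = 0.513628.
c = 2·atan2(√a, √(1−a)) = 1.59806 rad → d = 6371·c ≈ 10181.22 km ≈ 5497.42 nmi.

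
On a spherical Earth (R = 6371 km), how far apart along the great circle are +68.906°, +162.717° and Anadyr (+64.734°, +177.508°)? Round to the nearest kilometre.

Δλ = 177.508 − 162.717 = 14.791°.
Δφ = 64.734 − 68.906 = -4.172°.
a = sin²(Δφ/2) + cos φ₁ · cos φ₂ · sin²(Δλ/2) = 0.003870.
c = 2·atan2(√a, √(1−a)) = 0.12450 rad → d = 6371·c ≈ 793.19 km.

793 km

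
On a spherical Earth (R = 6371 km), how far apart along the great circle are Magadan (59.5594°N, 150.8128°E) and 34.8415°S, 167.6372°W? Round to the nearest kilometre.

Δλ = -167.6372 − 150.8128 = -318.4500°; wrapped into (−180°, 180°]: 41.5500°.
Δφ = -34.8415 − 59.5594 = -94.4009°.
a = sin²(Δφ/2) + cos φ₁ · cos φ₂ · sin²(Δλ/2) = 0.590682.
c = 2·atan2(√a, √(1−a)) = 1.75317 rad → d = 6371·c ≈ 11169.45 km.

11169 km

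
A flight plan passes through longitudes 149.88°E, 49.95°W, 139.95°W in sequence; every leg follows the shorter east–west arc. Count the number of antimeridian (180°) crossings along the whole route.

1

Leg 1: +149.88° → -49.95°, shortest Δλ = 160.17° (east) — crosses 180°.
Leg 2: -49.95° → -139.95°, shortest Δλ = -90.0° (west) — does not cross 180°.
Total crossings: 1.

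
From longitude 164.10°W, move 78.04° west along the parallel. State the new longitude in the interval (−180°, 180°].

Start at -164.10°; shift −78.04° → -242.14°.
-242.14° lies outside (−180°, 180°]; add 360° → +117.86°.

117.86°E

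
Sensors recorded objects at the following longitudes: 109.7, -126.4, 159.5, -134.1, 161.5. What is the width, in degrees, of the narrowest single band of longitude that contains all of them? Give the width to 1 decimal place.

Sort the longitudes: -134.1°, -126.4°, +109.7°, +159.5°, +161.5°.
Eastward gaps between consecutive values (wrapping around): 7.7°, 236.1°, 49.8°, 2.0°, 64.4°.
Largest gap = 236.1° ⇒ minimal covering band is its complement: 360° − 236.1° = 123.9°.
Band runs from +109.7° eastward to -126.4°, crossing the antimeridian.

123.9°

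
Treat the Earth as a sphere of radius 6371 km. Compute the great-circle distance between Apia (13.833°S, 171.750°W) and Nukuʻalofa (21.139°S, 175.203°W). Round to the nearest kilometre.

Δλ = -175.203 − -171.750 = -3.453°.
Δφ = -21.139 − -13.833 = -7.306°.
a = sin²(Δφ/2) + cos φ₁ · cos φ₂ · sin²(Δλ/2) = 0.004882.
c = 2·atan2(√a, √(1−a)) = 0.13985 rad → d = 6371·c ≈ 890.98 km.

891 km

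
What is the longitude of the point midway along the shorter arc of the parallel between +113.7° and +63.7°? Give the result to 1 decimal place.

+88.7°

Signed shortest Δλ from +113.7° to +63.7° is -50.0°.
Midpoint longitude = +113.7° + (-50.0°)/2 = +113.7° − 25.0° = +88.7°.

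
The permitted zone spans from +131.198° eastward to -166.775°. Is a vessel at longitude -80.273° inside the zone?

No

Band width going east from +131.198° to -166.775°: ((-166.775 − 131.198) mod 360) = 62.027°.
Offset of -80.273° east of the west edge: ((-80.273 − 131.198) mod 360) = 148.529°.
148.529° > 62.027° ⇒ outside.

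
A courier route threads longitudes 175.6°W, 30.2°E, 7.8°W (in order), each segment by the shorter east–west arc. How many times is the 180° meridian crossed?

Leg 1: -175.6° → +30.2°, shortest Δλ = -154.2° (west) — crosses 180°.
Leg 2: +30.2° → -7.8°, shortest Δλ = -38.0° (west) — does not cross 180°.
Total crossings: 1.

1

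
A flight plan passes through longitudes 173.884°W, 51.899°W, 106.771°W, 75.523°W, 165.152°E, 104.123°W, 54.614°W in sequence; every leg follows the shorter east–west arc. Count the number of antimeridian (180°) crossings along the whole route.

2

Leg 1: -173.884° → -51.899°, shortest Δλ = 121.985° (east) — does not cross 180°.
Leg 2: -51.899° → -106.771°, shortest Δλ = -54.872° (west) — does not cross 180°.
Leg 3: -106.771° → -75.523°, shortest Δλ = 31.248° (east) — does not cross 180°.
Leg 4: -75.523° → +165.152°, shortest Δλ = -119.325° (west) — crosses 180°.
Leg 5: +165.152° → -104.123°, shortest Δλ = 90.725° (east) — crosses 180°.
Leg 6: -104.123° → -54.614°, shortest Δλ = 49.509° (east) — does not cross 180°.
Total crossings: 2.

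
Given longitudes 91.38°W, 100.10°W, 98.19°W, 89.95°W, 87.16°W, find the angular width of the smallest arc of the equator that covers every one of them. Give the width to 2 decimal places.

Sort the longitudes: -100.10°, -98.19°, -91.38°, -89.95°, -87.16°.
Eastward gaps between consecutive values (wrapping around): 1.91°, 6.81°, 1.43°, 2.79°, 347.06°.
Largest gap = 347.06° ⇒ minimal covering band is its complement: 360° − 347.06° = 12.94°.
Band runs from -100.10° eastward to -87.16°.

12.94°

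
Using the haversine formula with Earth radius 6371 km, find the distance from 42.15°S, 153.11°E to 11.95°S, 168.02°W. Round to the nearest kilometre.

5035 km

Δλ = -168.02 − 153.11 = -321.13°; wrapped into (−180°, 180°]: 38.87°.
Δφ = -11.95 − -42.15 = 30.20°.
a = sin²(Δφ/2) + cos φ₁ · cos φ₂ · sin²(Δλ/2) = 0.148166.
c = 2·atan2(√a, √(1−a)) = 0.79025 rad → d = 6371·c ≈ 5034.68 km.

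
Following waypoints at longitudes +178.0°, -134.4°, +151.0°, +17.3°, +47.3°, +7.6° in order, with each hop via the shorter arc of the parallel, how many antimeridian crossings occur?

Leg 1: +178.0° → -134.4°, shortest Δλ = 47.6° (east) — crosses 180°.
Leg 2: -134.4° → +151.0°, shortest Δλ = -74.6° (west) — crosses 180°.
Leg 3: +151.0° → +17.3°, shortest Δλ = -133.7° (west) — does not cross 180°.
Leg 4: +17.3° → +47.3°, shortest Δλ = 30.0° (east) — does not cross 180°.
Leg 5: +47.3° → +7.6°, shortest Δλ = -39.7° (west) — does not cross 180°.
Total crossings: 2.

2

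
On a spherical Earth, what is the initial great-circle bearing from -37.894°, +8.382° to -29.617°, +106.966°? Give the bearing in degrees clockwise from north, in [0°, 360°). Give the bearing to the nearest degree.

119°

Δλ = 106.966 − 8.382 = 98.584°.
θ = atan2( sin Δλ · cos φ₂ , cos φ₁ · sin φ₂ − sin φ₁ · cos φ₂ · cos Δλ )
  = atan2(0.85961, -0.46969) = 118.652° → normalised to [0°, 360°): 118.652°.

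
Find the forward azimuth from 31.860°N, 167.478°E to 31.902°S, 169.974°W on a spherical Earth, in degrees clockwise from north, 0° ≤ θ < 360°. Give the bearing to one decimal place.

Δλ = -169.974 − 167.478 = -337.452°; wrapped into (−180°, 180°]: 22.548°.
θ = atan2( sin Δλ · cos φ₂ , cos φ₁ · sin φ₂ − sin φ₁ · cos φ₂ · cos Δλ )
  = atan2(0.32554, -0.86271) = 159.326° → normalised to [0°, 360°): 159.326°.

159.3°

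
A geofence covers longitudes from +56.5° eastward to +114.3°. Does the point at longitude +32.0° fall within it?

Band width going east from +56.5° to +114.3°: ((114.3 − 56.5) mod 360) = 57.8°.
Offset of +32.0° east of the west edge: ((32.0 − 56.5) mod 360) = 335.5°.
335.5° > 57.8° ⇒ outside.

No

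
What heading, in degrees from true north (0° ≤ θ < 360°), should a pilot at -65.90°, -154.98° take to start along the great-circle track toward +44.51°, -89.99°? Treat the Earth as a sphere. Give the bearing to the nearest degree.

49°

Δλ = -89.99 − -154.98 = 64.99°.
θ = atan2( sin Δλ · cos φ₂ , cos φ₁ · sin φ₂ − sin φ₁ · cos φ₂ · cos Δλ )
  = atan2(0.64626, 0.56147) = 49.016° → normalised to [0°, 360°): 49.016°.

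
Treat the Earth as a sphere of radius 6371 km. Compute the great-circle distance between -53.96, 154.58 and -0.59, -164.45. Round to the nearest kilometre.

Δλ = -164.45 − 154.58 = -319.03°; wrapped into (−180°, 180°]: 40.97°.
Δφ = -0.59 − -53.96 = 53.37°.
a = sin²(Δφ/2) + cos φ₁ · cos φ₂ · sin²(Δλ/2) = 0.273731.
c = 2·atan2(√a, √(1−a)) = 1.10119 rad → d = 6371·c ≈ 7015.66 km.

7016 km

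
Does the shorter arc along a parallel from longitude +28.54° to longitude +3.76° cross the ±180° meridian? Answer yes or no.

No

Signed shortest Δλ = ((3.76 − 28.54 + 180) mod 360) − 180 = -24.78°.
Going west by 24.78° from +28.54° reaches +3.76° without touching 180°.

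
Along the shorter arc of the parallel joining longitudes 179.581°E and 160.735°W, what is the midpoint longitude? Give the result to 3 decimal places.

170.577°W

Signed shortest Δλ from +179.581° to -160.735° is +19.684°.
Midpoint longitude = +179.581° + (+19.684°)/2 = +179.581° + 9.842° = +189.423°.
Normalise into (−180°, 180°]: -170.577°.
(The naïve average (+179.581 + -160.735)/2 = 9.423° is on the wrong side of the globe.)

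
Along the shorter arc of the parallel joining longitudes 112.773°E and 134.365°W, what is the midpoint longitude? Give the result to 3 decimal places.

Signed shortest Δλ from +112.773° to -134.365° is +112.862°.
Midpoint longitude = +112.773° + (+112.862°)/2 = +112.773° + 56.431° = +169.204°.
(The naïve average (+112.773 + -134.365)/2 = -10.796° is on the wrong side of the globe.)

169.204°E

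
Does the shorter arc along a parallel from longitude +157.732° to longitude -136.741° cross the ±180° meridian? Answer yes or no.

Naïve |-136.741 − 157.732| = 294.473° > 180°, so the shorter arc goes the other way round — across 180°.
Signed shortest Δλ = ((-136.741 − 157.732 + 180) mod 360) − 180 = 65.527°.
Going east by 65.527° from +157.732° passes through 180° before reaching -136.741°.

Yes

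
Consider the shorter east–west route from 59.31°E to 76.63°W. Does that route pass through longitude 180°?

No

Signed shortest Δλ = ((-76.63 − 59.31 + 180) mod 360) − 180 = -135.94°.
Going west by 135.94° from +59.31° reaches -76.63° without touching 180°.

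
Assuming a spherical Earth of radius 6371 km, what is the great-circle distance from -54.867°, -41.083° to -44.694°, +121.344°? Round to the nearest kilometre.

8821 km

Δλ = 121.344 − -41.083 = 162.427°.
Δφ = -44.694 − -54.867 = 10.173°.
a = sin²(Δφ/2) + cos φ₁ · cos φ₂ · sin²(Δλ/2) = 0.407406.
c = 2·atan2(√a, √(1−a)) = 1.38453 rad → d = 6371·c ≈ 8820.86 km.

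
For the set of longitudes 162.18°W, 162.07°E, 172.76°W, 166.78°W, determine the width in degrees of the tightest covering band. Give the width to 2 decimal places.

Sort the longitudes: -172.76°, -166.78°, -162.18°, +162.07°.
Eastward gaps between consecutive values (wrapping around): 5.98°, 4.60°, 324.25°, 25.17°.
Largest gap = 324.25° ⇒ minimal covering band is its complement: 360° − 324.25° = 35.75°.
Band runs from +162.07° eastward to -162.18°, crossing the antimeridian.

35.75°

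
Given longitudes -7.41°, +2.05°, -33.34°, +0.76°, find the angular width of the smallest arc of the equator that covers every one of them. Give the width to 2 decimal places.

35.39°

Sort the longitudes: -33.34°, -7.41°, +0.76°, +2.05°.
Eastward gaps between consecutive values (wrapping around): 25.93°, 8.17°, 1.29°, 324.61°.
Largest gap = 324.61° ⇒ minimal covering band is its complement: 360° − 324.61° = 35.39°.
Band runs from -33.34° eastward to +2.05°.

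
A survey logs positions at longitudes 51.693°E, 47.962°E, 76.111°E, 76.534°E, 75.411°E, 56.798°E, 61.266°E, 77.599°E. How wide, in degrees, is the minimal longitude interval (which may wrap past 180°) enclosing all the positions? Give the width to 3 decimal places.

29.637°

Sort the longitudes: +47.962°, +51.693°, +56.798°, +61.266°, +75.411°, +76.111°, +76.534°, +77.599°.
Eastward gaps between consecutive values (wrapping around): 3.731°, 5.105°, 4.468°, 14.145°, 0.700°, 0.423°, 1.065°, 330.363°.
Largest gap = 330.363° ⇒ minimal covering band is its complement: 360° − 330.363° = 29.637°.
Band runs from +47.962° eastward to +77.599°.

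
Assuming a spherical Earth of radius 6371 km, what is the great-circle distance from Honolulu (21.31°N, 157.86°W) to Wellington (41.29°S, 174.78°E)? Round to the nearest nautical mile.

Δλ = 174.78 − -157.86 = 332.64°; wrapped into (−180°, 180°]: -27.36°.
Δφ = -41.29 − 21.31 = -62.60°.
a = sin²(Δφ/2) + cos φ₁ · cos φ₂ · sin²(Δλ/2) = 0.309053.
c = 2·atan2(√a, √(1−a)) = 1.17895 rad → d = 6371·c ≈ 7511.10 km ≈ 4055.67 nmi.

4056 nmi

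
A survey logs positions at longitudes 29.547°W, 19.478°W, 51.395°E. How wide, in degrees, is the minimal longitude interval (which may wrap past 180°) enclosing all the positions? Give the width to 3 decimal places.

Sort the longitudes: -29.547°, -19.478°, +51.395°.
Eastward gaps between consecutive values (wrapping around): 10.069°, 70.873°, 279.058°.
Largest gap = 279.058° ⇒ minimal covering band is its complement: 360° − 279.058° = 80.942°.
Band runs from -29.547° eastward to +51.395°.

80.942°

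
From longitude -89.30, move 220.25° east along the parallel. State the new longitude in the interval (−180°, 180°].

+130.95°

Start at -89.30°; shift +220.25° → +130.95°.
+130.95° already lies in (−180°, 180°].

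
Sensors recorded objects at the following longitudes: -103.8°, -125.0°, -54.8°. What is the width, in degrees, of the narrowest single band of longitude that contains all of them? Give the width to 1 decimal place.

Sort the longitudes: -125.0°, -103.8°, -54.8°.
Eastward gaps between consecutive values (wrapping around): 21.2°, 49.0°, 289.8°.
Largest gap = 289.8° ⇒ minimal covering band is its complement: 360° − 289.8° = 70.2°.
Band runs from -125.0° eastward to -54.8°.

70.2°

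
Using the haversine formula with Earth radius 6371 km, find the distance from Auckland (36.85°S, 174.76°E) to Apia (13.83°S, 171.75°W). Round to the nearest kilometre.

2889 km

Δλ = -171.75 − 174.76 = -346.51°; wrapped into (−180°, 180°]: 13.49°.
Δφ = -13.83 − -36.85 = 23.02°.
a = sin²(Δφ/2) + cos φ₁ · cos φ₂ · sin²(Δλ/2) = 0.050534.
c = 2·atan2(√a, √(1−a)) = 0.45347 rad → d = 6371·c ≈ 2889.07 km.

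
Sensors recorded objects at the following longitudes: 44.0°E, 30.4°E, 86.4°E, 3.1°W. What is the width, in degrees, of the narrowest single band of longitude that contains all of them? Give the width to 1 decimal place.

89.5°

Sort the longitudes: -3.1°, +30.4°, +44.0°, +86.4°.
Eastward gaps between consecutive values (wrapping around): 33.5°, 13.6°, 42.4°, 270.5°.
Largest gap = 270.5° ⇒ minimal covering band is its complement: 360° − 270.5° = 89.5°.
Band runs from -3.1° eastward to +86.4°.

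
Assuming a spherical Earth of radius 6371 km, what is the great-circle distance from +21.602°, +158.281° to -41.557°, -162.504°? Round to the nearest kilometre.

Δλ = -162.504 − 158.281 = -320.785°; wrapped into (−180°, 180°]: 39.215°.
Δφ = -41.557 − 21.602 = -63.159°.
a = sin²(Δφ/2) + cos φ₁ · cos φ₂ · sin²(Δλ/2) = 0.352589.
c = 2·atan2(√a, √(1−a)) = 1.27153 rad → d = 6371·c ≈ 8100.90 km.

8101 km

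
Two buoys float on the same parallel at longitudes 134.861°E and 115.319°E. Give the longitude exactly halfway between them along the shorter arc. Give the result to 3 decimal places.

125.090°E

Signed shortest Δλ from +134.861° to +115.319° is -19.542°.
Midpoint longitude = +134.861° + (-19.542°)/2 = +134.861° − 9.771° = +125.090°.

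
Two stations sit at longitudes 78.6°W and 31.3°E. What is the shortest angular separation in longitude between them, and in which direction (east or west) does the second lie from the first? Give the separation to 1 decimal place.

Raw difference: 31.3 − -78.6 = 109.9°.
Normalise into (−180°, 180°]: 109.9° stays 109.9°.
Positive ⇒ the second point lies to the east; separation 109.9°.

109.9° east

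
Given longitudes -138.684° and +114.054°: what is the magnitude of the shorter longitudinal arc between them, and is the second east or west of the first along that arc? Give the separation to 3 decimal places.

107.262° west

Raw difference: 114.054 − -138.684 = 252.738°.
Normalise into (−180°, 180°]: 252.738° − 360° = -107.262°.
Negative ⇒ the second point lies to the west; separation 107.262°.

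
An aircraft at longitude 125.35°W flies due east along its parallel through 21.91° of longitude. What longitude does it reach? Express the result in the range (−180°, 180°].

Start at -125.35°; shift +21.91° → -103.44°.
-103.44° already lies in (−180°, 180°].

103.44°W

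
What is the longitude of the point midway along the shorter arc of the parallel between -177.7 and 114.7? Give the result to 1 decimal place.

Signed shortest Δλ from -177.7° to +114.7° is -67.6°.
Midpoint longitude = -177.7° + (-67.6°)/2 = -177.7° − 33.8° = -211.5°.
Normalise into (−180°, 180°]: +148.5°.
(The naïve average (-177.7 + +114.7)/2 = -31.5° is on the wrong side of the globe.)

+148.5°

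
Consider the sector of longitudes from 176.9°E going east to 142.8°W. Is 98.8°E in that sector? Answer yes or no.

Band width going east from +176.9° to -142.8°: ((-142.8 − 176.9) mod 360) = 40.3°.
Offset of +98.8° east of the west edge: ((98.8 − 176.9) mod 360) = 281.9°.
281.9° > 40.3° ⇒ outside.

No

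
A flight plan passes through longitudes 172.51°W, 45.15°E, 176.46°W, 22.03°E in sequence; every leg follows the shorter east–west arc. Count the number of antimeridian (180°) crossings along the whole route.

3

Leg 1: -172.51° → +45.15°, shortest Δλ = -142.34° (west) — crosses 180°.
Leg 2: +45.15° → -176.46°, shortest Δλ = 138.39° (east) — crosses 180°.
Leg 3: -176.46° → +22.03°, shortest Δλ = -161.51° (west) — crosses 180°.
Total crossings: 3.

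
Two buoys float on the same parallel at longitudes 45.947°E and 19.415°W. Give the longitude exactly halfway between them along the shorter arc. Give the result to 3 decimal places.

13.266°E

Signed shortest Δλ from +45.947° to -19.415° is -65.362°.
Midpoint longitude = +45.947° + (-65.362°)/2 = +45.947° − 32.681° = +13.266°.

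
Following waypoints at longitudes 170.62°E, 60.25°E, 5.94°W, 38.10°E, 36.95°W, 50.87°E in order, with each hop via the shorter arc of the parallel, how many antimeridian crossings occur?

0

Leg 1: +170.62° → +60.25°, shortest Δλ = -110.37° (west) — does not cross 180°.
Leg 2: +60.25° → -5.94°, shortest Δλ = -66.19° (west) — does not cross 180°.
Leg 3: -5.94° → +38.10°, shortest Δλ = 44.04° (east) — does not cross 180°.
Leg 4: +38.10° → -36.95°, shortest Δλ = -75.05° (west) — does not cross 180°.
Leg 5: -36.95° → +50.87°, shortest Δλ = 87.82° (east) — does not cross 180°.
Total crossings: 0.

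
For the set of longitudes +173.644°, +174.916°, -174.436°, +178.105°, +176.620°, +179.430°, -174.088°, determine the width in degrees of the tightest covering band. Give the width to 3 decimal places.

Sort the longitudes: -174.436°, -174.088°, +173.644°, +174.916°, +176.620°, +178.105°, +179.430°.
Eastward gaps between consecutive values (wrapping around): 0.348°, 347.732°, 1.272°, 1.704°, 1.485°, 1.325°, 6.134°.
Largest gap = 347.732° ⇒ minimal covering band is its complement: 360° − 347.732° = 12.268°.
Band runs from +173.644° eastward to -174.088°, crossing the antimeridian.

12.268°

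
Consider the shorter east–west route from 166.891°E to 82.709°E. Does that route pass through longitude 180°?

Signed shortest Δλ = ((82.709 − 166.891 + 180) mod 360) − 180 = -84.182°.
Going west by 84.182° from +166.891° reaches +82.709° without touching 180°.

No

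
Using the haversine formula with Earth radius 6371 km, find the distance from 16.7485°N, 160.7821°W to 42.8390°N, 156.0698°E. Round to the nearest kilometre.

4994 km

Δλ = 156.0698 − -160.7821 = 316.8519°; wrapped into (−180°, 180°]: -43.1481°.
Δφ = 42.8390 − 16.7485 = 26.0905°.
a = sin²(Δφ/2) + cos φ₁ · cos φ₂ · sin²(Δλ/2) = 0.145886.
c = 2·atan2(√a, √(1−a)) = 0.78381 rad → d = 6371·c ≈ 4993.66 km.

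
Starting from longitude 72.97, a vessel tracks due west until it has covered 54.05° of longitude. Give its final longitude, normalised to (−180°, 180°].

+18.92°

Start at +72.97°; shift −54.05° → +18.92°.
+18.92° already lies in (−180°, 180°].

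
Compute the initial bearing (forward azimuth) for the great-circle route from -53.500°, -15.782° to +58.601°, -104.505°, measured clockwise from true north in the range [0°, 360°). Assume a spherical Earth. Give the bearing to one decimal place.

Δλ = -104.505 − -15.782 = -88.723°.
θ = atan2( sin Δλ · cos φ₂ , cos φ₁ · sin φ₂ − sin φ₁ · cos φ₂ · cos Δλ )
  = atan2(-0.52087, 0.51705) = -45.211° → normalised to [0°, 360°): 314.789°.

314.8°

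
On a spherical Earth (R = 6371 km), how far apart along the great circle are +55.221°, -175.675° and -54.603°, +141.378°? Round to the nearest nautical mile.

6924 nmi

Δλ = 141.378 − -175.675 = 317.053°; wrapped into (−180°, 180°]: -42.947°.
Δφ = -54.603 − 55.221 = -109.824°.
a = sin²(Δφ/2) + cos φ₁ · cos φ₂ · sin²(Δλ/2) = 0.713843.
c = 2·atan2(√a, √(1−a)) = 2.01273 rad → d = 6371·c ≈ 12823.09 km ≈ 6923.91 nmi.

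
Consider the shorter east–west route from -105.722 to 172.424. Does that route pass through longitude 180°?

Yes

Naïve |172.424 − -105.722| = 278.146° > 180°, so the shorter arc goes the other way round — across 180°.
Signed shortest Δλ = ((172.424 − -105.722 + 180) mod 360) − 180 = -81.854°.
Going west by 81.854° from -105.722° passes through 180° before reaching +172.424°.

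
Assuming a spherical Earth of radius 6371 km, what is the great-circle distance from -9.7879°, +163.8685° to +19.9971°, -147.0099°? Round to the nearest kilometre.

6313 km

Δλ = -147.0099 − 163.8685 = -310.8784°; wrapped into (−180°, 180°]: 49.1216°.
Δφ = 19.9971 − -9.7879 = 29.7850°.
a = sin²(Δφ/2) + cos φ₁ · cos φ₂ · sin²(Δλ/2) = 0.226045.
c = 2·atan2(√a, √(1−a)) = 0.99093 rad → d = 6371·c ≈ 6313.23 km.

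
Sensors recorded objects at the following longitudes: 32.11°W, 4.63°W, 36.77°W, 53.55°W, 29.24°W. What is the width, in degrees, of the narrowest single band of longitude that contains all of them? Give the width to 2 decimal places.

48.92°

Sort the longitudes: -53.55°, -36.77°, -32.11°, -29.24°, -4.63°.
Eastward gaps between consecutive values (wrapping around): 16.78°, 4.66°, 2.87°, 24.61°, 311.08°.
Largest gap = 311.08° ⇒ minimal covering band is its complement: 360° − 311.08° = 48.92°.
Band runs from -53.55° eastward to -4.63°.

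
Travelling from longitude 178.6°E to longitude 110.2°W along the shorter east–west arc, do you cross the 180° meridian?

Yes

Naïve |-110.2 − 178.6| = 288.8° > 180°, so the shorter arc goes the other way round — across 180°.
Signed shortest Δλ = ((-110.2 − 178.6 + 180) mod 360) − 180 = 71.2°.
Going east by 71.2° from +178.6° passes through 180° before reaching -110.2°.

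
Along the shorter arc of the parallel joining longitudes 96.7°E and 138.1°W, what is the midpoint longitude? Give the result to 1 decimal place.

Signed shortest Δλ from +96.7° to -138.1° is +125.2°.
Midpoint longitude = +96.7° + (+125.2°)/2 = +96.7° + 62.6° = +159.3°.
(The naïve average (+96.7 + -138.1)/2 = -20.7° is on the wrong side of the globe.)

159.3°E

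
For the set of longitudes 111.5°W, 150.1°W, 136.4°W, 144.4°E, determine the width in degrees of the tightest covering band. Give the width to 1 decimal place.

Sort the longitudes: -150.1°, -136.4°, -111.5°, +144.4°.
Eastward gaps between consecutive values (wrapping around): 13.7°, 24.9°, 255.9°, 65.5°.
Largest gap = 255.9° ⇒ minimal covering band is its complement: 360° − 255.9° = 104.1°.
Band runs from +144.4° eastward to -111.5°, crossing the antimeridian.

104.1°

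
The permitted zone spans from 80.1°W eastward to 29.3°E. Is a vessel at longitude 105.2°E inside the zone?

Band width going east from -80.1° to +29.3°: ((29.3 − -80.1) mod 360) = 109.4°.
Offset of +105.2° east of the west edge: ((105.2 − -80.1) mod 360) = 185.3°.
185.3° > 109.4° ⇒ outside.

No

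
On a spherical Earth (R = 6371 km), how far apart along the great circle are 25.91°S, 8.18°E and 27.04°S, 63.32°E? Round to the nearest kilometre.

Δλ = 63.32 − 8.18 = 55.14°.
Δφ = -27.04 − -25.91 = -1.13°.
a = sin²(Δφ/2) + cos φ₁ · cos φ₂ · sin²(Δλ/2) = 0.171716.
c = 2·atan2(√a, √(1−a)) = 0.85454 rad → d = 6371·c ≈ 5444.26 km.

5444 km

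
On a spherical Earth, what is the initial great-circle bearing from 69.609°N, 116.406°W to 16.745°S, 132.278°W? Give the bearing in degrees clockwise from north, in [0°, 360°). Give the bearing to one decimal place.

Δλ = -132.278 − -116.406 = -15.872°.
θ = atan2( sin Δλ · cos φ₂ , cos φ₁ · sin φ₂ − sin φ₁ · cos φ₂ · cos Δλ )
  = atan2(-0.26189, -0.96376) = -164.797° → normalised to [0°, 360°): 195.203°.

195.2°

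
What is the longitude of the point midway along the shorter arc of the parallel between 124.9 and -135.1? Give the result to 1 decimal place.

Signed shortest Δλ from +124.9° to -135.1° is +100.0°.
Midpoint longitude = +124.9° + (+100.0°)/2 = +124.9° + 50.0° = +174.9°.
(The naïve average (+124.9 + -135.1)/2 = -5.1° is on the wrong side of the globe.)

+174.9°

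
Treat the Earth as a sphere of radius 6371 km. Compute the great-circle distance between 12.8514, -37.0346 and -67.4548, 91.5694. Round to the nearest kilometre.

Δλ = 91.5694 − -37.0346 = 128.6040°.
Δφ = -67.4548 − 12.8514 = -80.3062°.
a = sin²(Δφ/2) + cos φ₁ · cos φ₂ · sin²(Δλ/2) = 0.719328.
c = 2·atan2(√a, √(1−a)) = 2.02490 rad → d = 6371·c ≈ 12900.63 km.

12901 km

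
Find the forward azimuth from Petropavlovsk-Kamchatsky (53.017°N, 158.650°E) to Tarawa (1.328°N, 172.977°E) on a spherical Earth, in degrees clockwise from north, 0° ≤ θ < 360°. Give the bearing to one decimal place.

Δλ = 172.977 − 158.650 = 14.327°.
θ = atan2( sin Δλ · cos φ₂ , cos φ₁ · sin φ₂ − sin φ₁ · cos φ₂ · cos Δλ )
  = atan2(0.24739, -0.75982) = 161.965° → normalised to [0°, 360°): 161.965°.

162.0°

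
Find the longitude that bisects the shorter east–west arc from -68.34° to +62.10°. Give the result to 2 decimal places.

Signed shortest Δλ from -68.34° to +62.10° is +130.44°.
Midpoint longitude = -68.34° + (+130.44°)/2 = -68.34° + 65.22° = -3.12°.

-3.12°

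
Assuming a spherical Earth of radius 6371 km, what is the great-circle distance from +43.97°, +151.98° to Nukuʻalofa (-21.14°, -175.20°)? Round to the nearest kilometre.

7974 km

Δλ = -175.20 − 151.98 = -327.18°; wrapped into (−180°, 180°]: 32.82°.
Δφ = -21.14 − 43.97 = -65.11°.
a = sin²(Δφ/2) + cos φ₁ · cos φ₂ · sin²(Δλ/2) = 0.343136.
c = 2·atan2(√a, √(1−a)) = 1.25168 rad → d = 6371·c ≈ 7974.45 km.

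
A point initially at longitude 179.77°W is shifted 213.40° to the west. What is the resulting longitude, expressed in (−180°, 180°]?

33.17°W

Start at -179.77°; shift −213.40° → -393.17°.
-393.17° lies outside (−180°, 180°]; add 360° → -33.17°.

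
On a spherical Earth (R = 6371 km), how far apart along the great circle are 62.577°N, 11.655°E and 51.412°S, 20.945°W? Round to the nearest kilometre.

12994 km

Δλ = -20.945 − 11.655 = -32.600°.
Δφ = -51.412 − 62.577 = -113.989°.
a = sin²(Δφ/2) + cos φ₁ · cos φ₂ · sin²(Δλ/2) = 0.725909.
c = 2·atan2(√a, √(1−a)) = 2.03960 rad → d = 6371·c ≈ 12994.28 km.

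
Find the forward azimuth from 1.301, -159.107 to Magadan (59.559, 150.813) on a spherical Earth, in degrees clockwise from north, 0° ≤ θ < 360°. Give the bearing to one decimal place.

335.5°

Δλ = 150.813 − -159.107 = 309.920°; wrapped into (−180°, 180°]: -50.080°.
θ = atan2( sin Δλ · cos φ₂ , cos φ₁ · sin φ₂ − sin φ₁ · cos φ₂ · cos Δλ )
  = atan2(-0.38857, 0.85455) = -24.452° → normalised to [0°, 360°): 335.548°.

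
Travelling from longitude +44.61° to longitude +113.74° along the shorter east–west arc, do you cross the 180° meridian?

No

Signed shortest Δλ = ((113.74 − 44.61 + 180) mod 360) − 180 = 69.13°.
Going east by 69.13° from +44.61° reaches +113.74° without touching 180°.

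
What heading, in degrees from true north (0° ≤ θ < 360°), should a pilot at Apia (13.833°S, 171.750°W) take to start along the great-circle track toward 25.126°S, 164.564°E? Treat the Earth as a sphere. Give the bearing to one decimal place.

239.5°

Δλ = 164.564 − -171.750 = 336.314°; wrapped into (−180°, 180°]: -23.686°.
θ = atan2( sin Δλ · cos φ₂ , cos φ₁ · sin φ₂ − sin φ₁ · cos φ₂ · cos Δλ )
  = atan2(-0.36371, -0.21406) = -120.479° → normalised to [0°, 360°): 239.521°.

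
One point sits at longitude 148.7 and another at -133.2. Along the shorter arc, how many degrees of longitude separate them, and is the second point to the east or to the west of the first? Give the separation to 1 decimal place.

78.1° east

Raw difference: -133.2 − 148.7 = -281.9°.
Normalise into (−180°, 180°]: -281.9° + 360° = 78.1°.
Positive ⇒ the second point lies to the east; separation 78.1°.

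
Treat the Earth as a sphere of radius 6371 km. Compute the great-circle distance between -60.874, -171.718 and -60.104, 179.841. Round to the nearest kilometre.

470 km

Δλ = 179.841 − -171.718 = 351.559°; wrapped into (−180°, 180°]: -8.441°.
Δφ = -60.104 − -60.874 = 0.770°.
a = sin²(Δφ/2) + cos φ₁ · cos φ₂ · sin²(Δλ/2) = 0.001359.
c = 2·atan2(√a, √(1−a)) = 0.07375 rad → d = 6371·c ≈ 469.86 km.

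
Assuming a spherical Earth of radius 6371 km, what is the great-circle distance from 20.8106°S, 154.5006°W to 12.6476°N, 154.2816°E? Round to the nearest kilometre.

Δλ = 154.2816 − -154.5006 = 308.7822°; wrapped into (−180°, 180°]: -51.2178°.
Δφ = 12.6476 − -20.8106 = 33.4582°.
a = sin²(Δφ/2) + cos φ₁ · cos φ₂ · sin²(Δλ/2) = 0.253250.
c = 2·atan2(√a, √(1−a)) = 1.05469 rad → d = 6371·c ≈ 6719.40 km.

6719 km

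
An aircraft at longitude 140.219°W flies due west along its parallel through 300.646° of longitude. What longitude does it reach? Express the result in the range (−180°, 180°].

80.865°W

Start at -140.219°; shift −300.646° → -440.865°.
-440.865° lies outside (−180°, 180°]; add 360° → -80.865°.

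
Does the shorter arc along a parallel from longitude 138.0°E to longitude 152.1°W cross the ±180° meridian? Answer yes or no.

Naïve |-152.1 − 138.0| = 290.1° > 180°, so the shorter arc goes the other way round — across 180°.
Signed shortest Δλ = ((-152.1 − 138.0 + 180) mod 360) − 180 = 69.9°.
Going east by 69.9° from +138.0° passes through 180° before reaching -152.1°.

Yes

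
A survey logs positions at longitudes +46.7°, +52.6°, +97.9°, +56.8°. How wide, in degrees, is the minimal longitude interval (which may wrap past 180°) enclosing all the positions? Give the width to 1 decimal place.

Sort the longitudes: +46.7°, +52.6°, +56.8°, +97.9°.
Eastward gaps between consecutive values (wrapping around): 5.9°, 4.2°, 41.1°, 308.8°.
Largest gap = 308.8° ⇒ minimal covering band is its complement: 360° − 308.8° = 51.2°.
Band runs from +46.7° eastward to +97.9°.

51.2°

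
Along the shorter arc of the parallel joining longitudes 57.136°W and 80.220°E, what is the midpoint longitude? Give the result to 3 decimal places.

11.542°E

Signed shortest Δλ from -57.136° to +80.220° is +137.356°.
Midpoint longitude = -57.136° + (+137.356°)/2 = -57.136° + 68.678° = +11.542°.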